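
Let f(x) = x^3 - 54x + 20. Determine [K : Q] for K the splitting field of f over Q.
[K : Q] = 6

By the rational root test, any rational root of the monic integer polynomial f(x) = x^3 - 54x + 20 must be an integer dividing the constant term 20, i.e. one of ±{1, 2, 4, 5, 10, 20}. Evaluating: f(1) = -33, f(-1) = 73, f(2) = -80, f(-2) = 120, f(4) = -132, f(-4) = 172, f(5) = -125, f(-5) = 165, f(10) = 480, f(-10) = -440, f(20) = 6940, f(-20) = -6900; none is 0, so f has no rational root and is therefore irreducible over Q (a cubic with no linear factor over a field is irreducible). For an irreducible cubic, the Galois group is A_3 or S_3 according as the discriminant disc(f) = -4a^3 - 27b^2 = -4·(-54)^3 - 27·(20)^2 = 619056 is or is not a square in Q. Here disc(f) = 619056 is not a perfect square in Q, so the Galois group of f over Q is not contained in A_3 and must be all of S_3. The splitting field has degree |S_3| = 6 over Q, so [K : Q] = 6.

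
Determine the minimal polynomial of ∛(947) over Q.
m_α(x) = x^3 - 947

α satisfies α^3 = 947, so x^3 - 947 annihilates α. By the rational root test, a rational root p/q (in lowest terms) of x^3 - 947 would satisfy p^3 = 947 q^3, forcing q = 1 and p^3 = 947; but 947 is not a perfect cube, contradiction. A monic cubic over Q with no rational root is irreducible (any nontrivial factorization would include a linear factor). Hence x^3 - 947 is the minimal polynomial of α, and in particular [Q(α):Q] = 3.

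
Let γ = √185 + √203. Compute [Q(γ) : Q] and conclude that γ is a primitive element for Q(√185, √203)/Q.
[Q(γ) : Q] = 4 (equivalently, Q(γ) = Q(√185, √203))

Obviously Q(γ) ⊆ Q(√185, √203), and [Q(√185, √203):Q] = 4 (since 185, 203 are distinct squarefree integers > 1 with 37555 not a perfect square). To show equality we compute the minimal polynomial of γ. From γ = √185 + √203: γ^2 = 185 + 2√(37555) + 203 = 388 + 2√(37555), so γ^2 - 388 = 2√(37555); squaring, (γ^2 - 388)^2 = 4·37555, i.e. γ^4 - 776γ^2 + 150544 - 150220 = 0, i.e. γ^4 - 776γ^2 + 324 = 0. So γ is a root of x^4 - 776x^2 + 324. This polynomial is irreducible over Q: it has no rational root (each ±√185 ± √203 is irrational), and any factorization into two quadratics over Q would force √(37555) ∈ Q (pairing opposite roots) or √185, √203 ∈ Q (other pairings), all impossible. Hence [Q(γ):Q] = 4 = [Q(√185, √203):Q], so Q(γ) = Q(√185, √203).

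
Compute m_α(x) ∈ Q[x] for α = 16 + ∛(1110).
m_α(x) = x^3 - 48x^2 + 768x - 5206

Set β = α - 16 = ∛(1110), so β^3 = 1110. Then (α - 16)^3 - 1110 = 0, i.e. α is a root of g(x) = (x - 16)^3 - 1110 = x^3 - 48x^2 + 768x - 5206. Since g(x) = h(x - 16) where h(x) = x^3 - 1110, and h is irreducible over Q (because 1110 is not a perfect cube, so h has no rational root, and a monic cubic with no rational root is irreducible), g is also irreducible (irreducibility is preserved under the substitution x → x - 16). Hence m_α(x) = x^3 - 48x^2 + 768x - 5206.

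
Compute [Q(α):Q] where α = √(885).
[Q(α):Q] = 2

[Q(α):Q] equals the degree of the minimal polynomial of α. Here α^2 = 885 and x^2 - 885 is irreducible (d = 885 is squarefree, ≠ 1, hence not a square), so deg(m_α) = 2. Thus [Q(α):Q] = 2.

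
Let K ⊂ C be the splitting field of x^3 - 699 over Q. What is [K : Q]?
[K : Q] = 6

The roots of x^3 - 699 are ∛699, ω∛699, ω^2∛699 where ω = e^(2πi/3) is a primitive cube root of unity, so K = Q(∛699, ω). Now [Q(∛699):Q] = 3 (since 699 is not a perfect cube, x^3 - 699 is irreducible) and [Q(ω):Q] = 2. Both 2 and 3 divide [K:Q], and [K:Q] ≤ 3·2 = 6, so [K:Q] = 6. (Equivalently: Q(∛699) ⊂ R but ω ∉ R, so [K : Q(∛699)] = 2.)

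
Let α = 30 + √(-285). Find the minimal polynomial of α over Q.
m_α(x) = x^2 - 60x + 1185

From α - 30 = √(-285), squaring gives (α - 30)^2 = -285, i.e. α^2 - 60α + 900 = -285, so α^2 - 60α + 1185 = 0. The discriminant of x^2 - 60x + 1185 is (-60)^2 - 4·(1185) = 3600 - 4740 = -1140, and 4·(-285) is not a perfect square in Q since -285 is squarefree and ≠ 1. Hence x^2 - 60x + 1185 is irreducible over Q and is the minimal polynomial of α.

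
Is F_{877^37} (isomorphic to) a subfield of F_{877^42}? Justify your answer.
No: F_{877^37} is not a subfield of F_{877^42}

F_{p^m} embeds in F_{p^n} iff m | n. Here 37 ∤ 42 (since 42 = 1·37 + 5 with remainder 5 ≠ 0), so F_{877^37} is not a subfield of F_{877^42}. Equivalently: if it were, the tower law would give 37 = [F_{877^37}:F_877] dividing [F_{877^42}:F_877] = 42, contradiction.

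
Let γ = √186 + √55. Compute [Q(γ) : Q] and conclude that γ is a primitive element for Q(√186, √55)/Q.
[Q(γ) : Q] = 4 (equivalently, Q(γ) = Q(√186, √55))

Obviously Q(γ) ⊆ Q(√186, √55), and [Q(√186, √55):Q] = 4 (since 186, 55 are distinct squarefree integers > 1 with 10230 not a perfect square). To show equality we compute the minimal polynomial of γ. From γ = √186 + √55: γ^2 = 186 + 2√(10230) + 55 = 241 + 2√(10230), so γ^2 - 241 = 2√(10230); squaring, (γ^2 - 241)^2 = 4·10230, i.e. γ^4 - 482γ^2 + 58081 - 40920 = 0, i.e. γ^4 - 482γ^2 + 17161 = 0. So γ is a root of x^4 - 482x^2 + 17161. This polynomial is irreducible over Q: it has no rational root (each ±√186 ± √55 is irrational), and any factorization into two quadratics over Q would force √(10230) ∈ Q (pairing opposite roots) or √186, √55 ∈ Q (other pairings), all impossible. Hence [Q(γ):Q] = 4 = [Q(√186, √55):Q], so Q(γ) = Q(√186, √55).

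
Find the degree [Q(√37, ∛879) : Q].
[Q(√37, ∛879) : Q] = 6

Let L = Q(√37, ∛879). Since Q(√37) ⊂ L and [Q(√37):Q] = 2, the tower law gives 2 | [L:Q]. Likewise Q(∛879) ⊂ L with [Q(∛879):Q] = 3 (because 879 is not a perfect cube), so 3 | [L:Q]. As gcd(2,3) = 1, [L:Q] is divisible by 6. Conversely L is generated over Q by √37 and ∛879, so [L:Q] ≤ 2·3 = 6. Therefore [Q(√37, ∛879) : Q] = 6.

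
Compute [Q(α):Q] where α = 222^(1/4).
[Q(α):Q] = 4

α is a root of x^4 - 222. By Eisenstein's criterion at the prime p = 2 (which divides the constant term 222 but p^2 = 4 does not, since 222 is squarefree), x^4 - 222 is irreducible over Q. Hence [Q(α):Q] = 4.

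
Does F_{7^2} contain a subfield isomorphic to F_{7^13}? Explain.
No: F_{7^13} is not a subfield of F_{7^2}

F_{p^m} embeds in F_{p^n} iff m | n. Here 13 ∤ 2 (since 2 = 0·13 + 2 with remainder 2 ≠ 0), so F_{7^13} is not a subfield of F_{7^2}. Equivalently: if it were, the tower law would give 13 = [F_{7^13}:F_7] dividing [F_{7^2}:F_7] = 2, contradiction.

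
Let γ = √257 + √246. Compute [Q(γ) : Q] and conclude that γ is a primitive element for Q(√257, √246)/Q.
[Q(γ) : Q] = 4 (equivalently, Q(γ) = Q(√257, √246))

Obviously Q(γ) ⊆ Q(√257, √246), and [Q(√257, √246):Q] = 4 (since 257, 246 are distinct squarefree integers > 1 with 63222 not a perfect square). To show equality we compute the minimal polynomial of γ. From γ = √257 + √246: γ^2 = 257 + 2√(63222) + 246 = 503 + 2√(63222), so γ^2 - 503 = 2√(63222); squaring, (γ^2 - 503)^2 = 4·63222, i.e. γ^4 - 1006γ^2 + 253009 - 252888 = 0, i.e. γ^4 - 1006γ^2 + 121 = 0. So γ is a root of x^4 - 1006x^2 + 121. This polynomial is irreducible over Q: it has no rational root (each ±√257 ± √246 is irrational), and any factorization into two quadratics over Q would force √(63222) ∈ Q (pairing opposite roots) or √257, √246 ∈ Q (other pairings), all impossible. Hence [Q(γ):Q] = 4 = [Q(√257, √246):Q], so Q(γ) = Q(√257, √246).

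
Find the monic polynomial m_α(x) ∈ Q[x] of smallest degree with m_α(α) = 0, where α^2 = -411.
m_α(x) = x^2 + 411

α satisfies α^2 + 411 = 0, so x^2 + 411 annihilates α. Since d = -411 is squarefree and ≠ 1, it is not a perfect square in Q, so x^2 + 411 has no rational root and is therefore irreducible over Q (a degree-2 polynomial over a field is irreducible iff it has no root). Hence m_α(x) = x^2 + 411.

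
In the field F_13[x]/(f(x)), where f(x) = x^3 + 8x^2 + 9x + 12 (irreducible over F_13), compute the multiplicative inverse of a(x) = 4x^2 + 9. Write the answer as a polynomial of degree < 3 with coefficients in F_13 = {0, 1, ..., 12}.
a(x)^(-1) ≡ 9x^2 + 2x + 11 (mod f(x))

Since f is irreducible over F_13, F_13[x]/(f) is a field and a(x) ≠ 0 has an inverse. Apply the extended Euclidean algorithm to f(x) and a(x) in F_13[x]: f(x) = (10x + 2)·a(x) + (10x + 7);  a(x) = (3x + 7)·(10x + 7) + (12). The last nonzero remainder is the constant 12 = gcd(f, a) in F_13. Back-substituting through the division chain expresses 12 = s(x)·a(x) + t(x)·f(x) with s(x) ≡ 4x^2 + 11x + 2 (mod f), so (4x^2 + 11x + 2)·a(x) ≡ 12 (mod f). Multiplying by 12^(-1) ≡ 12 in F_13 gives a(x)^(-1) ≡ 12·(4x^2 + 11x + 2) ≡ 9x^2 + 2x + 11 (mod f). Check: (4x^2 + 9)·(9x^2 + 2x + 11) = 10x^4 + 8x^3 + 8x^2 + 5x + 8 ≡ 1 (mod x^3 + 8x^2 + 9x + 12).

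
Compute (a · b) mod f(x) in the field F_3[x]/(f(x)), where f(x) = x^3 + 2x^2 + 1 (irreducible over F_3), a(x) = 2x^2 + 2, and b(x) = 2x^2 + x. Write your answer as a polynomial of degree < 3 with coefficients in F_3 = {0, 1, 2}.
a · b ≡ x^2 + x (mod f(x))

Multiply in F_3[x]: a(x)·b(x) = (2x^2 + 2)·(2x^2 + x) = x^4 + 2x^3 + x^2 + 2x. This has degree ≥ 3, so divide by f(x) over F_3: x^4 + 2x^3 + x^2 + 2x = (x)·(x^3 + 2x^2 + 1) + (x^2 + x). Hence a·b ≡ x^2 + x (mod f). (F_3[x]/(f) is a field with 3^3 = 27 elements since f is irreducible of degree 3.)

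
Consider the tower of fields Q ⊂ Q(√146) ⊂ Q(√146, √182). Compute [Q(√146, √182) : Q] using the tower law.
[Q(√146, √182) : Q] = 4

[Q(√146):Q] = 2 (min poly x^2 - 146, irreducible since 146 is squarefree > 1). For the top step, suppose √182 ∈ Q(√146), say √182 = c + d√146 with c, d ∈ Q. Squaring: 182 = c^2 + 146d^2 + 2cd√146. Since √146 ∉ Q this forces 2cd = 0. If d = 0 then √182 = c ∈ Q, contradicting 182 squarefree > 1. If c = 0 then 182 = 146d^2, so 146·182 = (146d)^2 is a perfect square in Q — but 146·182 = 26572 is not a perfect square (since 146 and 182 are distinct squarefree integers). Contradiction. Hence √182 ∉ Q(√146), so x^2 - 182 stays irreducible over Q(√146) and [Q(√146, √182) : Q(√146)] = 2. By the tower law, [Q(√146, √182) : Q] = 2 · 2 = 4.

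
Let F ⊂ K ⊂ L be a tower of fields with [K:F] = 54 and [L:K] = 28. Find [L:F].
[L:F] = 1512

The tower law says that for any tower of field extensions F ⊂ K ⊂ L with finite degrees, [L:F] = [L:K] · [K:F]. Here this gives [L:F] = 28 · 54 = 1512.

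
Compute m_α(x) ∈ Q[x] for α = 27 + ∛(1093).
m_α(x) = x^3 - 81x^2 + 2187x - 20776

Set β = α - 27 = ∛(1093), so β^3 = 1093. Then (α - 27)^3 - 1093 = 0, i.e. α is a root of g(x) = (x - 27)^3 - 1093 = x^3 - 81x^2 + 2187x - 20776. Since g(x) = h(x - 27) where h(x) = x^3 - 1093, and h is irreducible over Q (because 1093 is not a perfect cube, so h has no rational root, and a monic cubic with no rational root is irreducible), g is also irreducible (irreducibility is preserved under the substitution x → x - 27). Hence m_α(x) = x^3 - 81x^2 + 2187x - 20776.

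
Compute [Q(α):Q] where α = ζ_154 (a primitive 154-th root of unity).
[Q(α):Q] = 60

The minimal polynomial of ζ_154 over Q is the 154-th cyclotomic polynomial Φ_154(x), which is irreducible over Q and has degree φ(154) = 60. Hence [Q(α):Q] = φ(154) = 60.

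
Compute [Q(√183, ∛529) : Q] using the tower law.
[Q(√183, ∛529) : Q] = 6

Let L = Q(√183, ∛529). Since Q(√183) ⊂ L and [Q(√183):Q] = 2, the tower law gives 2 | [L:Q]. Likewise Q(∛529) ⊂ L with [Q(∛529):Q] = 3 (because 529 is not a perfect cube), so 3 | [L:Q]. As gcd(2,3) = 1, [L:Q] is divisible by 6. Conversely L is generated over Q by √183 and ∛529, so [L:Q] ≤ 2·3 = 6. Therefore [Q(√183, ∛529) : Q] = 6.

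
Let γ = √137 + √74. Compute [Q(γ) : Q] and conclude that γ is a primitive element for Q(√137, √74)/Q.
[Q(γ) : Q] = 4 (equivalently, Q(γ) = Q(√137, √74))

Obviously Q(γ) ⊆ Q(√137, √74), and [Q(√137, √74):Q] = 4 (since 137, 74 are distinct squarefree integers > 1 with 10138 not a perfect square). To show equality we compute the minimal polynomial of γ. From γ = √137 + √74: γ^2 = 137 + 2√(10138) + 74 = 211 + 2√(10138), so γ^2 - 211 = 2√(10138); squaring, (γ^2 - 211)^2 = 4·10138, i.e. γ^4 - 422γ^2 + 44521 - 40552 = 0, i.e. γ^4 - 422γ^2 + 3969 = 0. So γ is a root of x^4 - 422x^2 + 3969. This polynomial is irreducible over Q: it has no rational root (each ±√137 ± √74 is irrational), and any factorization into two quadratics over Q would force √(10138) ∈ Q (pairing opposite roots) or √137, √74 ∈ Q (other pairings), all impossible. Hence [Q(γ):Q] = 4 = [Q(√137, √74):Q], so Q(γ) = Q(√137, √74).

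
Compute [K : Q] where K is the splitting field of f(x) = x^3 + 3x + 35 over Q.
[K : Q] = 6

By the rational root test, any rational root of the monic integer polynomial f(x) = x^3 + 3x + 35 must be an integer dividing the constant term 35, i.e. one of ±{1, 5, 7, 35}. Evaluating: f(1) = 39, f(-1) = 31, f(5) = 175, f(-5) = -105, f(7) = 399, f(-7) = -329, f(35) = 43015, f(-35) = -42945; none is 0, so f has no rational root and is therefore irreducible over Q (a cubic with no linear factor over a field is irreducible). For an irreducible cubic, the Galois group is A_3 or S_3 according as the discriminant disc(f) = -4a^3 - 27b^2 = -4·(3)^3 - 27·(35)^2 = -33183 is or is not a square in Q. Here disc(f) = -33183 is not a perfect square in Q, so the Galois group of f over Q is not contained in A_3 and must be all of S_3. The splitting field has degree |S_3| = 6 over Q, so [K : Q] = 6.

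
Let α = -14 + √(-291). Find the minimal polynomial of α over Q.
m_α(x) = x^2 + 28x + 487

From α + 14 = √(-291), squaring gives (α + 14)^2 = -291, i.e. α^2 + 28α + 196 = -291, so α^2 + 28α + 487 = 0. The discriminant of x^2 + 28x + 487 is (28)^2 - 4·(487) = 784 - 1948 = -1164, and 4·(-291) is not a perfect square in Q since -291 is squarefree and ≠ 1. Hence x^2 + 28x + 487 is irreducible over Q and is the minimal polynomial of α.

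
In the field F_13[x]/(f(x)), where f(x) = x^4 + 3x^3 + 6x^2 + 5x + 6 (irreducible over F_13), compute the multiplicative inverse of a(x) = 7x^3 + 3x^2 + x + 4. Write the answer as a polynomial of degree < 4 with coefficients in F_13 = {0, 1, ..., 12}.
a(x)^(-1) ≡ 12x^3 + 8x^2 + 5x + 9 (mod f(x))

Since f is irreducible over F_13, F_13[x]/(f) is a field and a(x) ≠ 0 has an inverse. Apply the extended Euclidean algorithm to f(x) and a(x) in F_13[x]: f(x) = (2x + 7)·a(x) + (9x^2 + 3x + 4);  a(x) = (8x + 2)·(9x^2 + 3x + 4) + (2x + 9);  (9x^2 + 3x + 4) = (11x + 4)·(2x + 9) + (7). The last nonzero remainder is the constant 7 = gcd(f, a) in F_13. Back-substituting through the division chain expresses 7 = s(x)·a(x) + t(x)·f(x) with s(x) ≡ 6x^3 + 4x^2 + 9x + 11 (mod f), so (6x^3 + 4x^2 + 9x + 11)·a(x) ≡ 7 (mod f). Multiplying by 7^(-1) ≡ 2 in F_13 gives a(x)^(-1) ≡ 2·(6x^3 + 4x^2 + 9x + 11) ≡ 12x^3 + 8x^2 + 5x + 9 (mod f). Check: (7x^3 + 3x^2 + x + 4)·(12x^3 + 8x^2 + 5x + 9) = 6x^6 + x^5 + 6x^4 + 4x^3 + 12x^2 + 3x + 10 ≡ 1 (mod x^4 + 3x^3 + 6x^2 + 5x + 6).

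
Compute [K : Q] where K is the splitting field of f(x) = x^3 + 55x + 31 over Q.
[K : Q] = 6

By the rational root test, any rational root of the monic integer polynomial f(x) = x^3 + 55x + 31 must be an integer dividing the constant term 31, i.e. one of ±{1, 31}. Evaluating: f(1) = 87, f(-1) = -25, f(31) = 31527, f(-31) = -31465; none is 0, so f has no rational root and is therefore irreducible over Q (a cubic with no linear factor over a field is irreducible). For an irreducible cubic, the Galois group is A_3 or S_3 according as the discriminant disc(f) = -4a^3 - 27b^2 = -4·(55)^3 - 27·(31)^2 = -691447 is or is not a square in Q. Here disc(f) = -691447 is not a perfect square in Q, so the Galois group of f over Q is not contained in A_3 and must be all of S_3. The splitting field has degree |S_3| = 6 over Q, so [K : Q] = 6.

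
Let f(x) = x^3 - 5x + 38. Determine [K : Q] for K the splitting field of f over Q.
[K : Q] = 6

By the rational root test, any rational root of the monic integer polynomial f(x) = x^3 - 5x + 38 must be an integer dividing the constant term 38, i.e. one of ±{1, 2, 19, 38}. Evaluating: f(1) = 34, f(-1) = 42, f(2) = 36, f(-2) = 40, f(19) = 6802, f(-19) = -6726, f(38) = 54720, f(-38) = -54644; none is 0, so f has no rational root and is therefore irreducible over Q (a cubic with no linear factor over a field is irreducible). For an irreducible cubic, the Galois group is A_3 or S_3 according as the discriminant disc(f) = -4a^3 - 27b^2 = -4·(-5)^3 - 27·(38)^2 = -38488 is or is not a square in Q. Here disc(f) = -38488 is not a perfect square in Q, so the Galois group of f over Q is not contained in A_3 and must be all of S_3. The splitting field has degree |S_3| = 6 over Q, so [K : Q] = 6.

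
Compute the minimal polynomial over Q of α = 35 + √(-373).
m_α(x) = x^2 - 70x + 1598

From α - 35 = √(-373), squaring gives (α - 35)^2 = -373, i.e. α^2 - 70α + 1225 = -373, so α^2 - 70α + 1598 = 0. The discriminant of x^2 - 70x + 1598 is (-70)^2 - 4·(1598) = 4900 - 6392 = -1492, and 4·(-373) is not a perfect square in Q since -373 is squarefree and ≠ 1. Hence x^2 - 70x + 1598 is irreducible over Q and is the minimal polynomial of α.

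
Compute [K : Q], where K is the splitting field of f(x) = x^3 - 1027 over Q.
[K : Q] = 6

The roots of x^3 - 1027 are ∛1027, ω∛1027, ω^2∛1027 where ω = e^(2πi/3) is a primitive cube root of unity, so K = Q(∛1027, ω). Now [Q(∛1027):Q] = 3 (since 1027 is not a perfect cube, x^3 - 1027 is irreducible) and [Q(ω):Q] = 2. Both 2 and 3 divide [K:Q], and [K:Q] ≤ 3·2 = 6, so [K:Q] = 6. (Equivalently: Q(∛1027) ⊂ R but ω ∉ R, so [K : Q(∛1027)] = 2.)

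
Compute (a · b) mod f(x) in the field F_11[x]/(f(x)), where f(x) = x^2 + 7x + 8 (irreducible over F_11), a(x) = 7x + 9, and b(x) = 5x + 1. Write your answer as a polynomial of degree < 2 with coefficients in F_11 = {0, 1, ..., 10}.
a · b ≡ 5x + 4 (mod f(x))

Multiply in F_11[x]: a(x)·b(x) = (7x + 9)·(5x + 1) = 2x^2 + 8x + 9. This has degree ≥ 2, so divide by f(x) over F_11: 2x^2 + 8x + 9 = (2)·(x^2 + 7x + 8) + (5x + 4). Hence a·b ≡ 5x + 4 (mod f). (F_11[x]/(f) is a field with 11^2 = 121 elements since f is irreducible of degree 2.)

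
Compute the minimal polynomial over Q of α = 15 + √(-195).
m_α(x) = x^2 - 30x + 420

From α - 15 = √(-195), squaring gives (α - 15)^2 = -195, i.e. α^2 - 30α + 225 = -195, so α^2 - 30α + 420 = 0. The discriminant of x^2 - 30x + 420 is (-30)^2 - 4·(420) = 900 - 1680 = -780, and 4·(-195) is not a perfect square in Q since -195 is squarefree and ≠ 1. Hence x^2 - 30x + 420 is irreducible over Q and is the minimal polynomial of α.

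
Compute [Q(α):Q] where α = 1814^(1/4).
[Q(α):Q] = 4

α is a root of x^4 - 1814. By Eisenstein's criterion at the prime p = 2 (which divides the constant term 1814 but p^2 = 4 does not, since 1814 is squarefree), x^4 - 1814 is irreducible over Q. Hence [Q(α):Q] = 4.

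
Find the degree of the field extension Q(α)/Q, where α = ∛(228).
[Q(α):Q] = 3

The minimal polynomial of α is x^3 - 228, irreducible over Q since 228 is not a perfect cube (so x^3 - 228 has no rational root). Hence [Q(α):Q] = deg(m_α) = 3.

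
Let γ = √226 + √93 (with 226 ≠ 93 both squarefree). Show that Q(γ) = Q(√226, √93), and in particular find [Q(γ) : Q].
[Q(γ) : Q] = 4 (equivalently, Q(γ) = Q(√226, √93))

Obviously Q(γ) ⊆ Q(√226, √93), and [Q(√226, √93):Q] = 4 (since 226, 93 are distinct squarefree integers > 1 with 21018 not a perfect square). To show equality we compute the minimal polynomial of γ. From γ = √226 + √93: γ^2 = 226 + 2√(21018) + 93 = 319 + 2√(21018), so γ^2 - 319 = 2√(21018); squaring, (γ^2 - 319)^2 = 4·21018, i.e. γ^4 - 638γ^2 + 101761 - 84072 = 0, i.e. γ^4 - 638γ^2 + 17689 = 0. So γ is a root of x^4 - 638x^2 + 17689. This polynomial is irreducible over Q: it has no rational root (each ±√226 ± √93 is irrational), and any factorization into two quadratics over Q would force √(21018) ∈ Q (pairing opposite roots) or √226, √93 ∈ Q (other pairings), all impossible. Hence [Q(γ):Q] = 4 = [Q(√226, √93):Q], so Q(γ) = Q(√226, √93).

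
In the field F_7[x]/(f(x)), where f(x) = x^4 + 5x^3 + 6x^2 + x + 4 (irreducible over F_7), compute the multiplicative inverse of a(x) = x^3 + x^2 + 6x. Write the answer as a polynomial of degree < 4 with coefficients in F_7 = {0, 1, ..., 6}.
a(x)^(-1) ≡ 5x^3 + 3x + 5 (mod f(x))

Since f is irreducible over F_7, F_7[x]/(f) is a field and a(x) ≠ 0 has an inverse. Apply the extended Euclidean algorithm to f(x) and a(x) in F_7[x]: f(x) = (x + 4)·a(x) + (3x^2 + 5x + 4);  a(x) = (5x + 6)·(3x^2 + 5x + 4) + (5x + 4);  (3x^2 + 5x + 4) = (2x + 5)·(5x + 4) + (5). The last nonzero remainder is the constant 5 = gcd(f, a) in F_7. Back-substituting through the division chain expresses 5 = s(x)·a(x) + t(x)·f(x) with s(x) ≡ 4x^3 + x + 4 (mod f), so (4x^3 + x + 4)·a(x) ≡ 5 (mod f). Multiplying by 5^(-1) ≡ 3 in F_7 gives a(x)^(-1) ≡ 3·(4x^3 + x + 4) ≡ 5x^3 + 3x + 5 (mod f). Check: (x^3 + x^2 + 6x)·(5x^3 + 3x + 5) = 5x^6 + 5x^5 + 5x^4 + x^3 + 2x^2 + 2x ≡ 1 (mod x^4 + 5x^3 + 6x^2 + x + 4).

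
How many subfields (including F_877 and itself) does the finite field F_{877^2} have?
F_{877^2} has 2 subfields

The subfields of F_{p^n} are exactly the fields F_{p^d} for d | n (each is the fixed field of the unique index-d subgroup of Gal(F_{p^n}/F_p) ≅ Z/nZ). The divisors of n = 2 are {1, 2}, giving 2 subfields: F_{877^1}, F_{877^2}.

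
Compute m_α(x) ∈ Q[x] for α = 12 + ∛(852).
m_α(x) = x^3 - 36x^2 + 432x - 2580

Set β = α - 12 = ∛(852), so β^3 = 852. Then (α - 12)^3 - 852 = 0, i.e. α is a root of g(x) = (x - 12)^3 - 852 = x^3 - 36x^2 + 432x - 2580. Since g(x) = h(x - 12) where h(x) = x^3 - 852, and h is irreducible over Q (because 852 is not a perfect cube, so h has no rational root, and a monic cubic with no rational root is irreducible), g is also irreducible (irreducibility is preserved under the substitution x → x - 12). Hence m_α(x) = x^3 - 36x^2 + 432x - 2580.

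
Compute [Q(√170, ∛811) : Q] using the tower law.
[Q(√170, ∛811) : Q] = 6

Let L = Q(√170, ∛811). Since Q(√170) ⊂ L and [Q(√170):Q] = 2, the tower law gives 2 | [L:Q]. Likewise Q(∛811) ⊂ L with [Q(∛811):Q] = 3 (because 811 is not a perfect cube), so 3 | [L:Q]. As gcd(2,3) = 1, [L:Q] is divisible by 6. Conversely L is generated over Q by √170 and ∛811, so [L:Q] ≤ 2·3 = 6. Therefore [Q(√170, ∛811) : Q] = 6.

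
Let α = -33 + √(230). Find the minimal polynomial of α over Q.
m_α(x) = x^2 + 66x + 859

From α + 33 = √(230), squaring gives (α + 33)^2 = 230, i.e. α^2 + 66α + 1089 = 230, so α^2 + 66α + 859 = 0. The discriminant of x^2 + 66x + 859 is (66)^2 - 4·(859) = 4356 - 3436 = 920, and 4·(230) is not a perfect square in Q since 230 is squarefree and ≠ 1. Hence x^2 + 66x + 859 is irreducible over Q and is the minimal polynomial of α.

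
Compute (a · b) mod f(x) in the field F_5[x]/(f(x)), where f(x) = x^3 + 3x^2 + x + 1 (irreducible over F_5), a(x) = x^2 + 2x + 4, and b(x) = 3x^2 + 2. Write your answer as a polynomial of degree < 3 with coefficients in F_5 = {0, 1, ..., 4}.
a · b ≡ 4x + 1 (mod f(x))

Multiply in F_5[x]: a(x)·b(x) = (x^2 + 2x + 4)·(3x^2 + 2) = 3x^4 + x^3 + 4x^2 + 4x + 3. This has degree ≥ 3, so divide by f(x) over F_5: 3x^4 + x^3 + 4x^2 + 4x + 3 = (3x + 2)·(x^3 + 3x^2 + x + 1) + (4x + 1). Hence a·b ≡ 4x + 1 (mod f). (F_5[x]/(f) is a field with 5^3 = 125 elements since f is irreducible of degree 3.)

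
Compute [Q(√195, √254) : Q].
[Q(√195, √254) : Q] = 4

[Q(√195):Q] = 2 (min poly x^2 - 195, irreducible since 195 is squarefree > 1). For the top step, suppose √254 ∈ Q(√195), say √254 = c + d√195 with c, d ∈ Q. Squaring: 254 = c^2 + 195d^2 + 2cd√195. Since √195 ∉ Q this forces 2cd = 0. If d = 0 then √254 = c ∈ Q, contradicting 254 squarefree > 1. If c = 0 then 254 = 195d^2, so 195·254 = (195d)^2 is a perfect square in Q — but 195·254 = 49530 is not a perfect square (since 195 and 254 are distinct squarefree integers). Contradiction. Hence √254 ∉ Q(√195), so x^2 - 254 stays irreducible over Q(√195) and [Q(√195, √254) : Q(√195)] = 2. By the tower law, [Q(√195, √254) : Q] = 2 · 2 = 4.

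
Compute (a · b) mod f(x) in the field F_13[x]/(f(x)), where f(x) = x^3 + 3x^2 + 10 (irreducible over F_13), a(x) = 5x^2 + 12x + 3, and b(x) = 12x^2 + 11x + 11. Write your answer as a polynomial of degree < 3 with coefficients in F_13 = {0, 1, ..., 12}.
a · b ≡ 10x^2 + 7x + 12 (mod f(x))

Multiply in F_13[x]: a(x)·b(x) = (5x^2 + 12x + 3)·(12x^2 + 11x + 11) = 8x^4 + 4x^3 + 2x^2 + 9x + 7. This has degree ≥ 3, so divide by f(x) over F_13: 8x^4 + 4x^3 + 2x^2 + 9x + 7 = (8x + 6)·(x^3 + 3x^2 + 10) + (10x^2 + 7x + 12). Hence a·b ≡ 10x^2 + 7x + 12 (mod f). (F_13[x]/(f) is a field with 13^3 = 2197 elements since f is irreducible of degree 3.)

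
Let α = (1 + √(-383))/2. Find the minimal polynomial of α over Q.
m_α(x) = x^2 - x + 96

From 2α - 1 = √(-383), squaring gives (2α - 1)^2 = -383, i.e. 4α^2 - 4α + 1 = -383, so α^2 - α + (1 + 383)/4 = 0. Since -383 ≡ 1 (mod 4), (1 + 383)/4 = 96 ∈ Z. The polynomial x^2 - x + 96 has discriminant 1 - 4·(96) = -383, which is not a perfect square in Q (d = -383 is squarefree and ≠ 1), so x^2 - x + 96 is irreducible over Q. It is the minimal polynomial of α.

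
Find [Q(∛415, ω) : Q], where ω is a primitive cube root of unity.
[Q(∛415, ω) : Q] = 6

[Q(∛415):Q] = 3 (min poly x^3 - 415, irreducible since 415 is not a perfect cube). [Q(ω):Q] = 2 (min poly x^2 + x + 1). Since Q(∛415) ⊂ R and ω ∉ R, we have ω ∉ Q(∛415), so x^2 + x + 1 remains irreducible over Q(∛415) and [Q(∛415, ω) : Q(∛415)] = 2. By the tower law, [Q(∛415, ω) : Q] = 3 · 2 = 6. (In fact Q(∛415, ω) is the splitting field of x^3 - 415 over Q.)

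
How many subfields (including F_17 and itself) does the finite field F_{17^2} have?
F_{17^2} has 2 subfields

The subfields of F_{p^n} are exactly the fields F_{p^d} for d | n (each is the fixed field of the unique index-d subgroup of Gal(F_{p^n}/F_p) ≅ Z/nZ). The divisors of n = 2 are {1, 2}, giving 2 subfields: F_{17^1}, F_{17^2}.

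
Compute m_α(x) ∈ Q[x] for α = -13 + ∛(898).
m_α(x) = x^3 + 39x^2 + 507x + 1299

Set β = α + 13 = ∛(898), so β^3 = 898. Then (α + 13)^3 - 898 = 0, i.e. α is a root of g(x) = (x + 13)^3 - 898 = x^3 + 39x^2 + 507x + 1299. Since g(x) = h(x + 13) where h(x) = x^3 - 898, and h is irreducible over Q (because 898 is not a perfect cube, so h has no rational root, and a monic cubic with no rational root is irreducible), g is also irreducible (irreducibility is preserved under the substitution x → x + 13). Hence m_α(x) = x^3 + 39x^2 + 507x + 1299.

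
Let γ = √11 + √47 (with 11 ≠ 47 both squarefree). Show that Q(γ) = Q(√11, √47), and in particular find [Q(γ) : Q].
[Q(γ) : Q] = 4 (equivalently, Q(γ) = Q(√11, √47))

Obviously Q(γ) ⊆ Q(√11, √47), and [Q(√11, √47):Q] = 4 (since 11, 47 are distinct squarefree integers > 1 with 517 not a perfect square). To show equality we compute the minimal polynomial of γ. From γ = √11 + √47: γ^2 = 11 + 2√(517) + 47 = 58 + 2√(517), so γ^2 - 58 = 2√(517); squaring, (γ^2 - 58)^2 = 4·517, i.e. γ^4 - 116γ^2 + 3364 - 2068 = 0, i.e. γ^4 - 116γ^2 + 1296 = 0. So γ is a root of x^4 - 116x^2 + 1296. This polynomial is irreducible over Q: it has no rational root (each ±√11 ± √47 is irrational), and any factorization into two quadratics over Q would force √(517) ∈ Q (pairing opposite roots) or √11, √47 ∈ Q (other pairings), all impossible. Hence [Q(γ):Q] = 4 = [Q(√11, √47):Q], so Q(γ) = Q(√11, √47).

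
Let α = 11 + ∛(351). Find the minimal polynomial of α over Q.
m_α(x) = x^3 - 33x^2 + 363x - 1682

Set β = α - 11 = ∛(351), so β^3 = 351. Then (α - 11)^3 - 351 = 0, i.e. α is a root of g(x) = (x - 11)^3 - 351 = x^3 - 33x^2 + 363x - 1682. Since g(x) = h(x - 11) where h(x) = x^3 - 351, and h is irreducible over Q (because 351 is not a perfect cube, so h has no rational root, and a monic cubic with no rational root is irreducible), g is also irreducible (irreducibility is preserved under the substitution x → x - 11). Hence m_α(x) = x^3 - 33x^2 + 363x - 1682.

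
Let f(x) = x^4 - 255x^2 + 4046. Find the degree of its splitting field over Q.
[K : Q] = 4

Solving the quadratic in x^2: x^2 = (255 ± √(255^2 - 4·4046))/2 = (255 ± √48841)/2 = (255 ± 221)/2, giving x^2 = 238 or x^2 = 17. So f(x) = (x^2 - 238)(x^2 - 17) and the roots of f are ±√238, ±√17. Hence the splitting field is K = Q(√238, √17). Since 238 and 17 are distinct squarefree integers > 1, their product 4046 is not a perfect square, so √17 ∉ Q(√238). By the tower law [K:Q] = [Q(√238,√17):Q(√238)] · [Q(√238):Q] = 2 · 2 = 4.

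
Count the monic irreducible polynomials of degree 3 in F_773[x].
There are 153963048 monic irreducible polynomials of degree 3 over F_773

Each element of F_{773^3} that lies in no proper subfield is a root of exactly one monic irreducible of degree 3 over F_773, and each such polynomial has 3 distinct roots in F_{773^3}. By Möbius inversion the count is N_773(3) = (1/3) Σ_{d|3} μ(3/d) · 773^d = (1/3)(μ(3)·773^1 + μ(1)·773^3) = 461889144/3 = 153963048.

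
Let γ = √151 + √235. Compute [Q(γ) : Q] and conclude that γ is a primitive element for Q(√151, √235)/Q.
[Q(γ) : Q] = 4 (equivalently, Q(γ) = Q(√151, √235))

Obviously Q(γ) ⊆ Q(√151, √235), and [Q(√151, √235):Q] = 4 (since 151, 235 are distinct squarefree integers > 1 with 35485 not a perfect square). To show equality we compute the minimal polynomial of γ. From γ = √151 + √235: γ^2 = 151 + 2√(35485) + 235 = 386 + 2√(35485), so γ^2 - 386 = 2√(35485); squaring, (γ^2 - 386)^2 = 4·35485, i.e. γ^4 - 772γ^2 + 148996 - 141940 = 0, i.e. γ^4 - 772γ^2 + 7056 = 0. So γ is a root of x^4 - 772x^2 + 7056. This polynomial is irreducible over Q: it has no rational root (each ±√151 ± √235 is irrational), and any factorization into two quadratics over Q would force √(35485) ∈ Q (pairing opposite roots) or √151, √235 ∈ Q (other pairings), all impossible. Hence [Q(γ):Q] = 4 = [Q(√151, √235):Q], so Q(γ) = Q(√151, √235).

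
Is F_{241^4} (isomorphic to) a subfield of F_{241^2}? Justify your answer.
No: F_{241^4} is not a subfield of F_{241^2}

F_{p^m} embeds in F_{p^n} iff m | n. Here 4 ∤ 2 (since 2 = 0·4 + 2 with remainder 2 ≠ 0), so F_{241^4} is not a subfield of F_{241^2}. Equivalently: if it were, the tower law would give 4 = [F_{241^4}:F_241] dividing [F_{241^2}:F_241] = 2, contradiction.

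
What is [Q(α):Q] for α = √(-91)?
[Q(α):Q] = 2

[Q(α):Q] equals the degree of the minimal polynomial of α. Here α^2 = -91 and x^2 + 91 is irreducible (d = -91 is squarefree, ≠ 1, hence not a square), so deg(m_α) = 2. Thus [Q(α):Q] = 2.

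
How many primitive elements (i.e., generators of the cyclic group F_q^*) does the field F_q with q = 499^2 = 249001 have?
There are φ(249000) = 65600 primitive elements

F_q^* is cyclic of order q - 1 = 249000. A cyclic group of order m has exactly φ(m) generators. Here m = 249000 = 2^3 · 3 · 5^3 · 83, so the number of primitive elements is φ(249000) = 65600.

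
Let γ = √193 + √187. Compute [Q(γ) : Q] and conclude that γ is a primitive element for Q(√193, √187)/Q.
[Q(γ) : Q] = 4 (equivalently, Q(γ) = Q(√193, √187))

Obviously Q(γ) ⊆ Q(√193, √187), and [Q(√193, √187):Q] = 4 (since 193, 187 are distinct squarefree integers > 1 with 36091 not a perfect square). To show equality we compute the minimal polynomial of γ. From γ = √193 + √187: γ^2 = 193 + 2√(36091) + 187 = 380 + 2√(36091), so γ^2 - 380 = 2√(36091); squaring, (γ^2 - 380)^2 = 4·36091, i.e. γ^4 - 760γ^2 + 144400 - 144364 = 0, i.e. γ^4 - 760γ^2 + 36 = 0. So γ is a root of x^4 - 760x^2 + 36. This polynomial is irreducible over Q: it has no rational root (each ±√193 ± √187 is irrational), and any factorization into two quadratics over Q would force √(36091) ∈ Q (pairing opposite roots) or √193, √187 ∈ Q (other pairings), all impossible. Hence [Q(γ):Q] = 4 = [Q(√193, √187):Q], so Q(γ) = Q(√193, √187).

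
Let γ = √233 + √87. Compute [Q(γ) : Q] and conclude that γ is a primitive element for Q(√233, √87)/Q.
[Q(γ) : Q] = 4 (equivalently, Q(γ) = Q(√233, √87))

Obviously Q(γ) ⊆ Q(√233, √87), and [Q(√233, √87):Q] = 4 (since 233, 87 are distinct squarefree integers > 1 with 20271 not a perfect square). To show equality we compute the minimal polynomial of γ. From γ = √233 + √87: γ^2 = 233 + 2√(20271) + 87 = 320 + 2√(20271), so γ^2 - 320 = 2√(20271); squaring, (γ^2 - 320)^2 = 4·20271, i.e. γ^4 - 640γ^2 + 102400 - 81084 = 0, i.e. γ^4 - 640γ^2 + 21316 = 0. So γ is a root of x^4 - 640x^2 + 21316. This polynomial is irreducible over Q: it has no rational root (each ±√233 ± √87 is irrational), and any factorization into two quadratics over Q would force √(20271) ∈ Q (pairing opposite roots) or √233, √87 ∈ Q (other pairings), all impossible. Hence [Q(γ):Q] = 4 = [Q(√233, √87):Q], so Q(γ) = Q(√233, √87).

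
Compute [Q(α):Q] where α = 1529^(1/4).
[Q(α):Q] = 4

α is a root of x^4 - 1529. By Eisenstein's criterion at the prime p = 11 (which divides the constant term 1529 but p^2 = 121 does not, since 1529 is squarefree), x^4 - 1529 is irreducible over Q. Hence [Q(α):Q] = 4.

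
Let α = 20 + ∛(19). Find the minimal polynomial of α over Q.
m_α(x) = x^3 - 60x^2 + 1200x - 8019

Set β = α - 20 = ∛(19), so β^3 = 19. Then (α - 20)^3 - 19 = 0, i.e. α is a root of g(x) = (x - 20)^3 - 19 = x^3 - 60x^2 + 1200x - 8019. Since g(x) = h(x - 20) where h(x) = x^3 - 19, and h is irreducible over Q (because 19 is not a perfect cube, so h has no rational root, and a monic cubic with no rational root is irreducible), g is also irreducible (irreducibility is preserved under the substitution x → x - 20). Hence m_α(x) = x^3 - 60x^2 + 1200x - 8019.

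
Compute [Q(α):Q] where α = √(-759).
[Q(α):Q] = 2

[Q(α):Q] equals the degree of the minimal polynomial of α. Here α^2 = -759 and x^2 + 759 is irreducible (d = -759 is squarefree, ≠ 1, hence not a square), so deg(m_α) = 2. Thus [Q(α):Q] = 2.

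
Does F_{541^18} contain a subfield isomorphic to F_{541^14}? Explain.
No: F_{541^14} is not a subfield of F_{541^18}

F_{p^m} embeds in F_{p^n} iff m | n. Here 14 ∤ 18 (since 18 = 1·14 + 4 with remainder 4 ≠ 0), so F_{541^14} is not a subfield of F_{541^18}. Equivalently: if it were, the tower law would give 14 = [F_{541^14}:F_541] dividing [F_{541^18}:F_541] = 18, contradiction.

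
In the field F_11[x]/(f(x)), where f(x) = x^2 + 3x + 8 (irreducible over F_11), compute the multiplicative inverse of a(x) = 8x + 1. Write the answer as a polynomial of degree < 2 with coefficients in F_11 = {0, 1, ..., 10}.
a(x)^(-1) ≡ 5x + 2 (mod f(x))

Since f is irreducible over F_11, F_11[x]/(f) is a field and a(x) ≠ 0 has an inverse. Apply the extended Euclidean algorithm to f(x) and a(x) in F_11[x]: f(x) = (7x + 5)·a(x) + (3). The last nonzero remainder is the constant 3 = gcd(f, a) in F_11. Back-substituting through the division chain expresses 3 = s(x)·a(x) + t(x)·f(x) with s(x) ≡ 4x + 6 (mod f), so (4x + 6)·a(x) ≡ 3 (mod f). Multiplying by 3^(-1) ≡ 4 in F_11 gives a(x)^(-1) ≡ 4·(4x + 6) ≡ 5x + 2 (mod f). Check: (8x + 1)·(5x + 2) = 7x^2 + 10x + 2 ≡ 1 (mod x^2 + 3x + 8).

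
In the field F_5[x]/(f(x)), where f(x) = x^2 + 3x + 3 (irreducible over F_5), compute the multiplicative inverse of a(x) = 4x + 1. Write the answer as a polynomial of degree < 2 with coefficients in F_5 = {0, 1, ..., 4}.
a(x)^(-1) ≡ 3x + 2 (mod f(x))

Since f is irreducible over F_5, F_5[x]/(f) is a field and a(x) ≠ 0 has an inverse. Apply the extended Euclidean algorithm to f(x) and a(x) in F_5[x]: f(x) = (4x + 1)·a(x) + (2). The last nonzero remainder is the constant 2 = gcd(f, a) in F_5. Back-substituting through the division chain expresses 2 = s(x)·a(x) + t(x)·f(x) with s(x) ≡ x + 4 (mod f), so (x + 4)·a(x) ≡ 2 (mod f). Multiplying by 2^(-1) ≡ 3 in F_5 gives a(x)^(-1) ≡ 3·(x + 4) ≡ 3x + 2 (mod f). Check: (4x + 1)·(3x + 2) = 2x^2 + x + 2 ≡ 1 (mod x^2 + 3x + 3).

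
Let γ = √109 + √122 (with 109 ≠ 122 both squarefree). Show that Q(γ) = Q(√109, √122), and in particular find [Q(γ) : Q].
[Q(γ) : Q] = 4 (equivalently, Q(γ) = Q(√109, √122))

Obviously Q(γ) ⊆ Q(√109, √122), and [Q(√109, √122):Q] = 4 (since 109, 122 are distinct squarefree integers > 1 with 13298 not a perfect square). To show equality we compute the minimal polynomial of γ. From γ = √109 + √122: γ^2 = 109 + 2√(13298) + 122 = 231 + 2√(13298), so γ^2 - 231 = 2√(13298); squaring, (γ^2 - 231)^2 = 4·13298, i.e. γ^4 - 462γ^2 + 53361 - 53192 = 0, i.e. γ^4 - 462γ^2 + 169 = 0. So γ is a root of x^4 - 462x^2 + 169. This polynomial is irreducible over Q: it has no rational root (each ±√109 ± √122 is irrational), and any factorization into two quadratics over Q would force √(13298) ∈ Q (pairing opposite roots) or √109, √122 ∈ Q (other pairings), all impossible. Hence [Q(γ):Q] = 4 = [Q(√109, √122):Q], so Q(γ) = Q(√109, √122).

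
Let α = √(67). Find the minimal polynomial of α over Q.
m_α(x) = x^2 - 67

α satisfies α^2 - 67 = 0, so x^2 - 67 annihilates α. Since d = 67 is squarefree and ≠ 1, it is not a perfect square in Q, so x^2 - 67 has no rational root and is therefore irreducible over Q (a degree-2 polynomial over a field is irreducible iff it has no root). Hence m_α(x) = x^2 - 67.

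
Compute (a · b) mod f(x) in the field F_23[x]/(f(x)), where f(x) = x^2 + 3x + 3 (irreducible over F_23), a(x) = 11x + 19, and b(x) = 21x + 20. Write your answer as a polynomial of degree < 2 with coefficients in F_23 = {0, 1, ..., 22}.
a · b ≡ 18x + 9 (mod f(x))

Multiply in F_23[x]: a(x)·b(x) = (11x + 19)·(21x + 20) = x^2 + 21x + 12. This has degree ≥ 2, so divide by f(x) over F_23: x^2 + 21x + 12 = (1)·(x^2 + 3x + 3) + (18x + 9). Hence a·b ≡ 18x + 9 (mod f). (F_23[x]/(f) is a field with 23^2 = 529 elements since f is irreducible of degree 2.)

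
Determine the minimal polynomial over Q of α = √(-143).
m_α(x) = x^2 + 143

α satisfies α^2 + 143 = 0, so x^2 + 143 annihilates α. Since d = -143 is squarefree and ≠ 1, it is not a perfect square in Q, so x^2 + 143 has no rational root and is therefore irreducible over Q (a degree-2 polynomial over a field is irreducible iff it has no root). Hence m_α(x) = x^2 + 143.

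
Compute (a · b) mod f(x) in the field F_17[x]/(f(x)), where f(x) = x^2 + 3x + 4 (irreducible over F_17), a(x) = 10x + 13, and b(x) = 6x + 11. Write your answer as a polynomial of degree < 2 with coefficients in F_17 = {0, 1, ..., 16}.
a · b ≡ 8x + 5 (mod f(x))

Multiply in F_17[x]: a(x)·b(x) = (10x + 13)·(6x + 11) = 9x^2 + x + 7. This has degree ≥ 2, so divide by f(x) over F_17: 9x^2 + x + 7 = (9)·(x^2 + 3x + 4) + (8x + 5). Hence a·b ≡ 8x + 5 (mod f). (F_17[x]/(f) is a field with 17^2 = 289 elements since f is irreducible of degree 2.)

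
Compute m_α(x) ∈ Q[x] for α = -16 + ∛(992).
m_α(x) = x^3 + 48x^2 + 768x + 3104

Set β = α + 16 = ∛(992), so β^3 = 992. Then (α + 16)^3 - 992 = 0, i.e. α is a root of g(x) = (x + 16)^3 - 992 = x^3 + 48x^2 + 768x + 3104. Since g(x) = h(x + 16) where h(x) = x^3 - 992, and h is irreducible over Q (because 992 is not a perfect cube, so h has no rational root, and a monic cubic with no rational root is irreducible), g is also irreducible (irreducibility is preserved under the substitution x → x + 16). Hence m_α(x) = x^3 + 48x^2 + 768x + 3104.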